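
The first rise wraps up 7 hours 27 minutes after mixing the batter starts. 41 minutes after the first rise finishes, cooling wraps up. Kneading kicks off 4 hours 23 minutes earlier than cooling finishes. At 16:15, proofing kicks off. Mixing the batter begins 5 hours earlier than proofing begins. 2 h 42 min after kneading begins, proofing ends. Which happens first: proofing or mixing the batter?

mixing the batter

Mixing the batter starts at 16:15 − 300 min = 11:15.
Proofing starts at 16:15 and mixing the batter starts at 11:15, so mixing the batter is first.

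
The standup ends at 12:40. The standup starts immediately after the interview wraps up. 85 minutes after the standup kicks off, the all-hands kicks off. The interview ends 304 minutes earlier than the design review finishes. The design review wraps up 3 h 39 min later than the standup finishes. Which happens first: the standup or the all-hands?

the standup

The design review ends at 12:40 + 219 min = 16:19.
The interview ends at 16:19 − 304 min = 11:15.
So the standup starts at 11:15.
The all-hands starts at 11:15 + 85 min = 12:40.
The standup starts at 11:15 and the all-hands starts at 12:40, so the standup is first.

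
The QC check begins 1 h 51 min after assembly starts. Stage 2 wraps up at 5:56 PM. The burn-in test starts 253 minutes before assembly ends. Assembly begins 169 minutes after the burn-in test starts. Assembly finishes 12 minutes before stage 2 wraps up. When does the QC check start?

6:11 PM

Assembly ends at 5:56 PM − 12 min = 5:44 PM.
The burn-in test starts at 5:44 PM − 253 min = 1:31 PM.
Assembly starts at 1:31 PM + 169 min = 4:20 PM.
The QC check starts at 4:20 PM + 111 min = 6:11 PM.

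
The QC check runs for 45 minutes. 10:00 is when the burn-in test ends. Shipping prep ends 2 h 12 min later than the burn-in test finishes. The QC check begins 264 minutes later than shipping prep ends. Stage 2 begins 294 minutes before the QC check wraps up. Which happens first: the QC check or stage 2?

Shipping prep ends at 10:00 + 132 min = 12:12.
The QC check starts at 12:12 + 264 min = 16:36.
The QC check ends at 16:36 + 45 min = 17:21.
Stage 2 starts at 17:21 − 294 min = 12:27.
The QC check starts at 16:36 and stage 2 starts at 12:27, so stage 2 is first.

stage 2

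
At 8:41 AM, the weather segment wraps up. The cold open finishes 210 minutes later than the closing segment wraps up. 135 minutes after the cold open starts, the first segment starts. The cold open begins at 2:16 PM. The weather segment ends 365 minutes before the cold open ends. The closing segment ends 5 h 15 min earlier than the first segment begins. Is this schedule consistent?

The first segment starts at 2:16 PM + 135 min = 4:31 PM.
The closing segment ends at 4:31 PM − 315 min = 11:16 AM.
The cold open ends at 11:16 AM + 210 min = 2:46 PM.
The weather segment ends at 2:46 PM − 365 min = 8:41 AM.
That matches the stated 8:41 AM, so the schedule is consistent.

Yes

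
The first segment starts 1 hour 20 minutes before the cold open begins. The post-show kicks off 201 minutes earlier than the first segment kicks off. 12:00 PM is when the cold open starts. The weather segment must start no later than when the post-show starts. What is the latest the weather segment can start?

The first segment starts at 12:00 PM − 80 min = 10:40 AM.
The post-show starts at 10:40 AM − 201 min = 7:19 AM.
The weather segment is bounded by the post-show, so the latest it can start is 7:19 AM.

7:19 AM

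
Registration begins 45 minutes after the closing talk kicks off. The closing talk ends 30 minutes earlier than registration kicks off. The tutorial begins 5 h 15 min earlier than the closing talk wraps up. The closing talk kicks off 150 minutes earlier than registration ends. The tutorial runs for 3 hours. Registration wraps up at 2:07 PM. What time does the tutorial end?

The closing talk starts at 2:07 PM − 150 min = 11:37 AM.
Registration starts at 11:37 AM + 45 min = 12:22 PM.
The closing talk ends at 12:22 PM − 30 min = 11:52 AM.
The tutorial starts at 11:52 AM − 315 min = 6:37 AM.
The tutorial ends at 6:37 AM + 180 min = 9:37 AM.

9:37 AM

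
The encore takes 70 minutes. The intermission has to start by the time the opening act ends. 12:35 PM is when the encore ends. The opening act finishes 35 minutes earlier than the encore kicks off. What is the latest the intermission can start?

10:50 AM

The encore starts at 12:35 PM − 70 min = 11:25 AM.
The opening act ends at 11:25 AM − 35 min = 10:50 AM.
The intermission is bounded by the opening act, so the latest it can start is 10:50 AM.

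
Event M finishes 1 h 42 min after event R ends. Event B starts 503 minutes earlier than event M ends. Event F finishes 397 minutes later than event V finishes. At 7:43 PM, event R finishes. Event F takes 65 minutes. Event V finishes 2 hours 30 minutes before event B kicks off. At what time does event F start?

Event M ends at 7:43 PM + 102 min = 9:25 PM.
Event B starts at 9:25 PM − 503 min = 1:02 PM.
Event V ends at 1:02 PM − 150 min = 10:32 AM.
Event F ends at 10:32 AM + 397 min = 5:09 PM.
Event F starts at 5:09 PM − 65 min = 4:04 PM.

4:04 PM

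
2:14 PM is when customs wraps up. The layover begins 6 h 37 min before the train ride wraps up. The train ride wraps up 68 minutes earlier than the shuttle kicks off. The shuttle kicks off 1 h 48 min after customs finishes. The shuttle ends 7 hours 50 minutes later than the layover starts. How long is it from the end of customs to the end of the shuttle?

113 minutes

The shuttle starts at 2:14 PM + 108 min = 4:02 PM.
The train ride ends at 4:02 PM − 68 min = 2:54 PM.
The layover starts at 2:54 PM − 397 min = 8:17 AM.
The shuttle ends at 8:17 AM + 470 min = 4:07 PM.
From 2:14 PM to 4:07 PM is 113 minutes.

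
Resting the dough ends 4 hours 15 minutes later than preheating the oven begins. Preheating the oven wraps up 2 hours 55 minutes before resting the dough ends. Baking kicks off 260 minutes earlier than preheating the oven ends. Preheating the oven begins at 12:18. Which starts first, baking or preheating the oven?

Resting the dough ends at 12:18 + 255 min = 16:33.
Preheating the oven ends at 16:33 − 175 min = 13:38.
Baking starts at 13:38 − 260 min = 09:18.
Baking starts at 09:18 and preheating the oven starts at 12:18, so baking is first.

baking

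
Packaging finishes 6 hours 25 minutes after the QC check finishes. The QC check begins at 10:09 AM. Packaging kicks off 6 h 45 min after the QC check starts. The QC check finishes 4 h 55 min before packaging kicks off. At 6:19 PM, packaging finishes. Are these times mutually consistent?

No

Packaging starts at 10:09 AM + 405 min = 4:54 PM.
The QC check ends at 4:54 PM − 295 min = 11:59 AM.
Packaging ends at 11:59 AM + 385 min = 6:24 PM.
But packaging is also said to end at 6:19 PM — a 5-minute conflict.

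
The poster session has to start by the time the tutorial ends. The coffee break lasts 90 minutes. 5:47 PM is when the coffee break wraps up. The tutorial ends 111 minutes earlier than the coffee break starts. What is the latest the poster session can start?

2:26 PM

The coffee break starts at 5:47 PM − 90 min = 4:17 PM.
The tutorial ends at 4:17 PM − 111 min = 2:26 PM.
The poster session is bounded by the tutorial, so the latest it can start is 2:26 PM.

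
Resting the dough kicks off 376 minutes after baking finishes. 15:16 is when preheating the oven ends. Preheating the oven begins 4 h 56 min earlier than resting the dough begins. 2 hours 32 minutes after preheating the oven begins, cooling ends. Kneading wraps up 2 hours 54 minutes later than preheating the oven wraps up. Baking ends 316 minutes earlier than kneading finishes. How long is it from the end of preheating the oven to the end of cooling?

1 hour 30 minutes

Kneading ends at 15:16 + 174 min = 18:10.
Baking ends at 18:10 − 316 min = 12:54.
Resting the dough starts at 12:54 + 376 min = 19:10.
Preheating the oven starts at 19:10 − 296 min = 14:14.
Cooling ends at 14:14 + 152 min = 16:46.
From 15:16 to 16:46 is 1 hour 30 minutes.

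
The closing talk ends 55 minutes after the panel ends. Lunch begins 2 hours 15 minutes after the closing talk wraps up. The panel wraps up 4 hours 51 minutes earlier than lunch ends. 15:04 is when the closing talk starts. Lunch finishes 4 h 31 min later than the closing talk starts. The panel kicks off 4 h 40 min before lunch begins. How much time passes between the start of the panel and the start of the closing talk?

1 hour 50 minutes

Lunch ends at 15:04 + 271 min = 19:35.
The panel ends at 19:35 − 291 min = 14:44.
The closing talk ends at 14:44 + 55 min = 15:39.
Lunch starts at 15:39 + 135 min = 17:54.
The panel starts at 17:54 − 280 min = 13:14.
From 13:14 to 15:04 is 1 hour 50 minutes.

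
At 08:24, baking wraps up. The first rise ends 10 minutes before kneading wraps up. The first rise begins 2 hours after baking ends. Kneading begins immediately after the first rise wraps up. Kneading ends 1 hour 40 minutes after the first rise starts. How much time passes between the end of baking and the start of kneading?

The first rise starts at 08:24 + 120 min = 10:24.
Kneading ends at 10:24 + 100 min = 12:04.
The first rise ends at 12:04 − 10 min = 11:54.
So kneading starts at 11:54.
From 08:24 to 11:54 is 3 h 30 min.

3 h 30 min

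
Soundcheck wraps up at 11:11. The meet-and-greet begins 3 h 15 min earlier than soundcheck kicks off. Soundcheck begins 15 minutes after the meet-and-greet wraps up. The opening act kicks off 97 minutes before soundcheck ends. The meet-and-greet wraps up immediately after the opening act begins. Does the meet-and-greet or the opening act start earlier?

The opening act starts at 11:11 − 97 min = 09:34.
So the meet-and-greet ends at 09:34.
Soundcheck starts at 09:34 + 15 min = 09:49.
The meet-and-greet starts at 09:49 − 195 min = 06:34.
The meet-and-greet starts at 06:34 and the opening act starts at 09:34, so the meet-and-greet is first.

the meet-and-greet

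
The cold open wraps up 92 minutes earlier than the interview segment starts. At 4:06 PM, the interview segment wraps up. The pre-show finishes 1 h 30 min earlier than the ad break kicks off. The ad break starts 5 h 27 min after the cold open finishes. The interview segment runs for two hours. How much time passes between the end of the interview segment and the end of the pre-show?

The interview segment starts at 4:06 PM − 120 min = 2:06 PM.
The cold open ends at 2:06 PM − 92 min = 12:34 PM.
The ad break starts at 12:34 PM + 327 min = 6:01 PM.
The pre-show ends at 6:01 PM − 90 min = 4:31 PM.
From 4:06 PM to 4:31 PM is 25 minutes.

25 minutes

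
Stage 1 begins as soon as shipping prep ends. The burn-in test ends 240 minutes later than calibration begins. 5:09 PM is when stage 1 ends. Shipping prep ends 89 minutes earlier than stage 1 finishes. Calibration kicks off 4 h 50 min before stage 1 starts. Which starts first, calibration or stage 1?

calibration

Shipping prep ends at 5:09 PM − 89 min = 3:40 PM.
So stage 1 starts at 3:40 PM.
Calibration starts at 3:40 PM − 290 min = 10:50 AM.
Calibration starts at 10:50 AM and stage 1 starts at 3:40 PM, so calibration is first.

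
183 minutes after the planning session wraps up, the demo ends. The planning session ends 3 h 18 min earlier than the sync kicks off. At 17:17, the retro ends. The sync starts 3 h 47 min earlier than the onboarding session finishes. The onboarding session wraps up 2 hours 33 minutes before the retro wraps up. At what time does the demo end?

10:42

The onboarding session ends at 17:17 − 153 min = 14:44.
The sync starts at 14:44 − 227 min = 10:57.
The planning session ends at 10:57 − 198 min = 07:39.
The demo ends at 07:39 + 183 min = 10:42.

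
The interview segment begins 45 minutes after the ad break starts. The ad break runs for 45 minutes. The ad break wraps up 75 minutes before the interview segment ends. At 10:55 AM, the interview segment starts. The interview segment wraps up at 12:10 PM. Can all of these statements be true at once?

Yes

The ad break ends at 12:10 PM − 75 min = 10:55 AM.
The ad break starts at 10:55 AM − 45 min = 10:10 AM.
The interview segment starts at 10:10 AM + 45 min = 10:55 AM.
That matches the stated 10:55 AM, so the schedule is consistent.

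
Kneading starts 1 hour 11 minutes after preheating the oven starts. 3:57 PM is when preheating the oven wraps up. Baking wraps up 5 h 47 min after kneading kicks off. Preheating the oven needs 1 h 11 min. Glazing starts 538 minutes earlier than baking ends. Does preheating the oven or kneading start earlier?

Preheating the oven starts at 3:57 PM − 71 min = 2:46 PM.
Kneading starts at 2:46 PM + 71 min = 3:57 PM.
Preheating the oven starts at 2:46 PM and kneading starts at 3:57 PM, so preheating the oven is first.

preheating the oven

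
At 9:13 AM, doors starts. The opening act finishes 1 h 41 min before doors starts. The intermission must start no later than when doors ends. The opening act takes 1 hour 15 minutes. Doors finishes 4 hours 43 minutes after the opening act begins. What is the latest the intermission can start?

11:00 AM

The opening act ends at 9:13 AM − 101 min = 7:32 AM.
The opening act starts at 7:32 AM − 75 min = 6:17 AM.
Doors ends at 6:17 AM + 283 min = 11:00 AM.
The intermission is bounded by doors, so the latest it can start is 11:00 AM.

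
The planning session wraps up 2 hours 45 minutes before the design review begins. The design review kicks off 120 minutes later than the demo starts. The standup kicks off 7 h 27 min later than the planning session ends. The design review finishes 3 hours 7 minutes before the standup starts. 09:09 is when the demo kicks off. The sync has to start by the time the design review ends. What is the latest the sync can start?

12:44

The design review starts at 09:09 + 120 min = 11:09.
The planning session ends at 11:09 − 165 min = 08:24.
The standup starts at 08:24 + 447 min = 15:51.
The design review ends at 15:51 − 187 min = 12:44.
The sync is bounded by the design review, so the latest it can start is 12:44.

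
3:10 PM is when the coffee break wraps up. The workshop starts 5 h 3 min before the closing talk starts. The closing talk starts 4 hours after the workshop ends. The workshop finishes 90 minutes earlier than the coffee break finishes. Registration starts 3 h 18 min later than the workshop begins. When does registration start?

3:55 PM

The workshop ends at 3:10 PM − 90 min = 1:40 PM.
The closing talk starts at 1:40 PM + 240 min = 5:40 PM.
The workshop starts at 5:40 PM − 303 min = 12:37 PM.
Registration starts at 12:37 PM + 198 min = 3:55 PM.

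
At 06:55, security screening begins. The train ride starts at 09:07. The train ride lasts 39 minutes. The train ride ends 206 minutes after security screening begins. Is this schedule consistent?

No

The train ride ends at 06:55 + 206 min = 10:21.
The train ride starts at 10:21 − 39 min = 09:42.
But the train ride is also said to start at 09:07 — a 35-minute conflict.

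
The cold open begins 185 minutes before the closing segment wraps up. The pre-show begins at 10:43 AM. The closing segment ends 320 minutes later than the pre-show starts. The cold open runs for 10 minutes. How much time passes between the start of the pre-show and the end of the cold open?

2 h 25 min

The closing segment ends at 10:43 AM + 320 min = 4:03 PM.
The cold open starts at 4:03 PM − 185 min = 12:58 PM.
The cold open ends at 12:58 PM + 10 min = 1:08 PM.
From 10:43 AM to 1:08 PM is 2 h 25 min.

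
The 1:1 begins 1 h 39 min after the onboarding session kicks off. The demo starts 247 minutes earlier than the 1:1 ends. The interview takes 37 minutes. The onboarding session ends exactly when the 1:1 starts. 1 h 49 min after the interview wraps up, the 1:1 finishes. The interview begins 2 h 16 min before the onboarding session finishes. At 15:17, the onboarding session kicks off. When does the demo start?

12:59

The 1:1 starts at 15:17 + 99 min = 16:56.
So the onboarding session ends at 16:56.
The interview starts at 16:56 − 136 min = 14:40.
The interview ends at 14:40 + 37 min = 15:17.
The 1:1 ends at 15:17 + 109 min = 17:06.
The demo starts at 17:06 − 247 min = 12:59.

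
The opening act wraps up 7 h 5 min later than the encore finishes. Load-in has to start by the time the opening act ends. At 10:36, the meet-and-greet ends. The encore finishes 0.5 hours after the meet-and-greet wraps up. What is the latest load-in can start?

18:11

The encore ends at 10:36 + 30 min = 11:06.
The opening act ends at 11:06 + 425 min = 18:11.
Load-in is bounded by the opening act, so the latest it can start is 18:11.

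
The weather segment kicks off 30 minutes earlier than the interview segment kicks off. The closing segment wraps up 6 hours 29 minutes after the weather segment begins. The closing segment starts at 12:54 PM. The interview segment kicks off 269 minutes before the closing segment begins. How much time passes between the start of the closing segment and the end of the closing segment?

The interview segment starts at 12:54 PM − 269 min = 8:25 AM.
The weather segment starts at 8:25 AM − 30 min = 7:55 AM.
The closing segment ends at 7:55 AM + 389 min = 2:24 PM.
From 12:54 PM to 2:24 PM is 1 h 30 min.

1 h 30 min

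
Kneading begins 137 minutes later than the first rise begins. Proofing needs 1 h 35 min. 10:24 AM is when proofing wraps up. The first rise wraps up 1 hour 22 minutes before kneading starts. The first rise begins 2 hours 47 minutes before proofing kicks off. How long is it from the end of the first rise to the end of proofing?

207 minutes

Proofing starts at 10:24 AM − 95 min = 8:49 AM.
The first rise starts at 8:49 AM − 167 min = 6:02 AM.
Kneading starts at 6:02 AM + 137 min = 8:19 AM.
The first rise ends at 8:19 AM − 82 min = 6:57 AM.
From 6:57 AM to 10:24 AM is 207 minutes.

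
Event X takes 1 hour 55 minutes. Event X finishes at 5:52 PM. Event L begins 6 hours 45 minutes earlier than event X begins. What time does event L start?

9:12 AM

Event X starts at 5:52 PM − 115 min = 3:57 PM.
Event L starts at 3:57 PM − 405 min = 9:12 AM.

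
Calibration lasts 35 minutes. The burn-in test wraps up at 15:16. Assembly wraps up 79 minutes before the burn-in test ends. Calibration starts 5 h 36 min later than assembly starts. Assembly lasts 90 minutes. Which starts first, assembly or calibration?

assembly

Assembly ends at 15:16 − 79 min = 13:57.
Assembly starts at 13:57 − 90 min = 12:27.
Calibration starts at 12:27 + 336 min = 18:03.
Assembly starts at 12:27 and calibration starts at 18:03, so assembly is first.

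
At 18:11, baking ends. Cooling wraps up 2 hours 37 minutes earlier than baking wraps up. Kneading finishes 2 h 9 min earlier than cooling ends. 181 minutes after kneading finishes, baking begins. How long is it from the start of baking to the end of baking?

Cooling ends at 18:11 − 157 min = 15:34.
Kneading ends at 15:34 − 129 min = 13:25.
Baking starts at 13:25 + 181 min = 16:26.
From 16:26 to 18:11 is 105 minutes.

105 minutes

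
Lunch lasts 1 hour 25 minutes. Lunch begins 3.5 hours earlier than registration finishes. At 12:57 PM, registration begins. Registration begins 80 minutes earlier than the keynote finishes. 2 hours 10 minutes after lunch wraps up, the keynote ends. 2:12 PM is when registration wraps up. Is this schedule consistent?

Lunch starts at 2:12 PM − 210 min = 10:42 AM.
Lunch ends at 10:42 AM + 85 min = 12:07 PM.
The keynote ends at 12:07 PM + 130 min = 2:17 PM.
Registration starts at 2:17 PM − 80 min = 12:57 PM.
That matches the stated 12:57 PM, so the schedule is consistent.

Yes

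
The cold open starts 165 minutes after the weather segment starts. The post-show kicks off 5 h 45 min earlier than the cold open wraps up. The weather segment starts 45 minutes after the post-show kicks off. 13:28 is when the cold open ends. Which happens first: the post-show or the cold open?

The post-show starts at 13:28 − 345 min = 07:43.
The weather segment starts at 07:43 + 45 min = 08:28.
The cold open starts at 08:28 + 165 min = 11:13.
The post-show starts at 07:43 and the cold open starts at 11:13, so the post-show is first.

the post-show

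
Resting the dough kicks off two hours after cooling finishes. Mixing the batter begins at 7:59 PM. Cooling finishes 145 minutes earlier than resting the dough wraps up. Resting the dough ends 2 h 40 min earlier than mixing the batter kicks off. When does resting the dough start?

Resting the dough ends at 7:59 PM − 160 min = 5:19 PM.
Cooling ends at 5:19 PM − 145 min = 2:54 PM.
Resting the dough starts at 2:54 PM + 120 min = 4:54 PM.

4:54 PM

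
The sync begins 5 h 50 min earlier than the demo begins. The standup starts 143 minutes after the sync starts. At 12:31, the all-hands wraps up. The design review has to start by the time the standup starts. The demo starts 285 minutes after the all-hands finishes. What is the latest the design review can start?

13:49

The demo starts at 12:31 + 285 min = 17:16.
The sync starts at 17:16 − 350 min = 11:26.
The standup starts at 11:26 + 143 min = 13:49.
The design review is bounded by the standup, so the latest it can start is 13:49.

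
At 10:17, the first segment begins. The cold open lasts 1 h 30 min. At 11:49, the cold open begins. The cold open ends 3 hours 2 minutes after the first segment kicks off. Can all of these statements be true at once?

The cold open ends at 10:17 + 182 min = 13:19.
The cold open starts at 13:19 − 90 min = 11:49.
That matches the stated 11:49, so the schedule is consistent.

Yes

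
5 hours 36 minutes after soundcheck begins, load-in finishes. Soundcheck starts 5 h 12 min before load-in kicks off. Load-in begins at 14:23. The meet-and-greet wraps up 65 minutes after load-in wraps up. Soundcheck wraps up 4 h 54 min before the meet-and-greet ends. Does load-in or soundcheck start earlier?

Soundcheck starts at 14:23 − 312 min = 09:11.
Load-in starts at 14:23 and soundcheck starts at 09:11, so soundcheck is first.

soundcheck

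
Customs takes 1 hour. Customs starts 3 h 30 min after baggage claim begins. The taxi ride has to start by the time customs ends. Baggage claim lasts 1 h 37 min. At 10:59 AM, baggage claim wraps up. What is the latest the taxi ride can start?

Baggage claim starts at 10:59 AM − 97 min = 9:22 AM.
Customs starts at 9:22 AM + 210 min = 12:52 PM.
Customs ends at 12:52 PM + 60 min = 1:52 PM.
The taxi ride is bounded by customs, so the latest it can start is 1:52 PM.

1:52 PM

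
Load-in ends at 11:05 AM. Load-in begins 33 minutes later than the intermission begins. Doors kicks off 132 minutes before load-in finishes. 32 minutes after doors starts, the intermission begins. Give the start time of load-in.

Doors starts at 11:05 AM − 132 min = 8:53 AM.
The intermission starts at 8:53 AM + 32 min = 9:25 AM.
Load-in starts at 9:25 AM + 33 min = 9:58 AM.

9:58 AM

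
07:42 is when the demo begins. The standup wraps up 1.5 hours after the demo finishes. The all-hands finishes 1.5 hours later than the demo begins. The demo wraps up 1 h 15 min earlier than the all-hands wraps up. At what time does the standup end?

The all-hands ends at 07:42 + 90 min = 09:12.
The demo ends at 09:12 − 75 min = 07:57.
The standup ends at 07:57 + 90 min = 09:27.

09:27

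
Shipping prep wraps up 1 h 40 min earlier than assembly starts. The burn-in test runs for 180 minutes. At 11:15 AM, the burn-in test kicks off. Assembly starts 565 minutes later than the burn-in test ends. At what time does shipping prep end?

10:00 PM

The burn-in test ends at 11:15 AM + 180 min = 2:15 PM.
Assembly starts at 2:15 PM + 565 min = 11:40 PM.
Shipping prep ends at 11:40 PM − 100 min = 10:00 PM.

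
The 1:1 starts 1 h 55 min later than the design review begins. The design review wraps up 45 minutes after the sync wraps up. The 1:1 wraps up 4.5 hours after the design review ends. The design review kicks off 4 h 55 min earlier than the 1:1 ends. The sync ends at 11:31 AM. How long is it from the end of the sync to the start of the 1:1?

The design review ends at 11:31 AM + 45 min = 12:16 PM.
The 1:1 ends at 12:16 PM + 270 min = 4:46 PM.
The design review starts at 4:46 PM − 295 min = 11:51 AM.
The 1:1 starts at 11:51 AM + 115 min = 1:46 PM.
From 11:31 AM to 1:46 PM is 2 h 15 min.

2 h 15 min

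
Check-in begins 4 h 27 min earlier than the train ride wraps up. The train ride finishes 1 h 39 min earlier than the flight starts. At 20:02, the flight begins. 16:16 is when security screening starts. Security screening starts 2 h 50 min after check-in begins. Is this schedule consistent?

The train ride ends at 20:02 − 99 min = 18:23.
Check-in starts at 18:23 − 267 min = 13:56.
Security screening starts at 13:56 + 170 min = 16:46.
But security screening is also said to start at 16:16 — a 30-minute conflict.

No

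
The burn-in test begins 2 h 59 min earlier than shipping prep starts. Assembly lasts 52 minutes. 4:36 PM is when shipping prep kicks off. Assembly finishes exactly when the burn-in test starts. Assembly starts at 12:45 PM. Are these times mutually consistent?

The burn-in test starts at 4:36 PM − 179 min = 1:37 PM.
So assembly ends at 1:37 PM.
Assembly starts at 1:37 PM − 52 min = 12:45 PM.
That matches the stated 12:45 PM, so the schedule is consistent.

Yes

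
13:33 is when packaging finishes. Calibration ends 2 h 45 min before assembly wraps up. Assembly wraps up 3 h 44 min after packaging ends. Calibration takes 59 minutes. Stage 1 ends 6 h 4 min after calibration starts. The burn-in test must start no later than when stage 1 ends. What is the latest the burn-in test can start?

Assembly ends at 13:33 + 224 min = 17:17.
Calibration ends at 17:17 − 165 min = 14:32.
Calibration starts at 14:32 − 59 min = 13:33.
Stage 1 ends at 13:33 + 364 min = 19:37.
The burn-in test is bounded by stage 1, so the latest it can start is 19:37.

19:37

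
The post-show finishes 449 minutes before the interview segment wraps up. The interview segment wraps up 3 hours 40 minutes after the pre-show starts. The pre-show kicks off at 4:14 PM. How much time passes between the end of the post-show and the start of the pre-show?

3 h 49 min

The interview segment ends at 4:14 PM + 220 min = 7:54 PM.
The post-show ends at 7:54 PM − 449 min = 12:25 PM.
From 12:25 PM to 4:14 PM is 3 h 49 min.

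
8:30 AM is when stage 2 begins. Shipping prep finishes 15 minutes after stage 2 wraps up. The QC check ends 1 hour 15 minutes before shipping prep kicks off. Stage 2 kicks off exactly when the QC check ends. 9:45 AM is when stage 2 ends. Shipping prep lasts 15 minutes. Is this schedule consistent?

Yes

Shipping prep ends at 9:45 AM + 15 min = 10:00 AM.
Shipping prep starts at 10:00 AM − 15 min = 9:45 AM.
The QC check ends at 9:45 AM − 75 min = 8:30 AM.
So stage 2 starts at 8:30 AM.
That matches the stated 8:30 AM, so the schedule is consistent.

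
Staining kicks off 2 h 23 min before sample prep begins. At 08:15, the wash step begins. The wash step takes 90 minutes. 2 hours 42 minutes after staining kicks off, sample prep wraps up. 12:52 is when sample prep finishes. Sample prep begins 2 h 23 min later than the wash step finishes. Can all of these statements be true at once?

No

The wash step ends at 08:15 + 90 min = 09:45.
Sample prep starts at 09:45 + 143 min = 12:08.
Staining starts at 12:08 − 143 min = 09:45.
Sample prep ends at 09:45 + 162 min = 12:27.
But sample prep is also said to end at 12:52 — a 25-minute conflict.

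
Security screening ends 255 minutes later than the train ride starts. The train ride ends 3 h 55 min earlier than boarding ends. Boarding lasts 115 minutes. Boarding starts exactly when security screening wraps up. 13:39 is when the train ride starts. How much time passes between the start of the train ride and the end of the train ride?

135 minutes

Security screening ends at 13:39 + 255 min = 17:54.
So boarding starts at 17:54.
Boarding ends at 17:54 + 115 min = 19:49.
The train ride ends at 19:49 − 235 min = 15:54.
From 13:39 to 15:54 is 135 minutes.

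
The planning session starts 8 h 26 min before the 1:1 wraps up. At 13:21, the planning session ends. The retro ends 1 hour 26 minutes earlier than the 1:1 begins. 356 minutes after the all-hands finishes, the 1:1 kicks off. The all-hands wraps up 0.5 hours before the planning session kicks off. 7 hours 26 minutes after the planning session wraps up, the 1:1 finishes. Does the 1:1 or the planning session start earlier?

the planning session

The 1:1 ends at 13:21 + 446 min = 20:47.
The planning session starts at 20:47 − 506 min = 12:21.
The all-hands ends at 12:21 − 30 min = 11:51.
The 1:1 starts at 11:51 + 356 min = 17:47.
The 1:1 starts at 17:47 and the planning session starts at 12:21, so the planning session is first.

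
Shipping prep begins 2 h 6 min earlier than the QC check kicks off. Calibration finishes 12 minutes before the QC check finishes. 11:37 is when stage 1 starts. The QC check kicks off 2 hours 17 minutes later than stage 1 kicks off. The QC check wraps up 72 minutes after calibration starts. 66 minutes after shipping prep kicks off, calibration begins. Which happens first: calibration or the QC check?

The QC check starts at 11:37 + 137 min = 13:54.
Shipping prep starts at 13:54 − 126 min = 11:48.
Calibration starts at 11:48 + 66 min = 12:54.
Calibration starts at 12:54 and the QC check starts at 13:54, so calibration is first.

calibration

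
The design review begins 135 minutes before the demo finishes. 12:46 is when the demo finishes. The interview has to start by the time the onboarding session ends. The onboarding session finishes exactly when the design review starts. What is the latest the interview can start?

The design review starts at 12:46 − 135 min = 10:31.
So the onboarding session ends at 10:31.
The interview is bounded by the onboarding session, so the latest it can start is 10:31.

10:31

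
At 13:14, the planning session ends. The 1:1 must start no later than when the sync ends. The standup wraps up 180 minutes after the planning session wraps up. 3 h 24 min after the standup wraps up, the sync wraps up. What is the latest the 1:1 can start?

The standup ends at 13:14 + 180 min = 16:14.
The sync ends at 16:14 + 204 min = 19:38.
The 1:1 is bounded by the sync, so the latest it can start is 19:38.

19:38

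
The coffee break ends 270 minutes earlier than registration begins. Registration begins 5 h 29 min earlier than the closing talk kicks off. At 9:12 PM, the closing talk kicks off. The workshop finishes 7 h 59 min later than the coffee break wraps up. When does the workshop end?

7:12 PM

Registration starts at 9:12 PM − 329 min = 3:43 PM.
The coffee break ends at 3:43 PM − 270 min = 11:13 AM.
The workshop ends at 11:13 AM + 479 min = 7:12 PM.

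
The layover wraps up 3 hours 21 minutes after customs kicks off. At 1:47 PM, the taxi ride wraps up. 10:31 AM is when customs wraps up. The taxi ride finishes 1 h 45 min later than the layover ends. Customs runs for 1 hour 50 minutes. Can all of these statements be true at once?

Yes

Customs starts at 10:31 AM − 110 min = 8:41 AM.
The layover ends at 8:41 AM + 201 min = 12:02 PM.
The taxi ride ends at 12:02 PM + 105 min = 1:47 PM.
That matches the stated 1:47 PM, so the schedule is consistent.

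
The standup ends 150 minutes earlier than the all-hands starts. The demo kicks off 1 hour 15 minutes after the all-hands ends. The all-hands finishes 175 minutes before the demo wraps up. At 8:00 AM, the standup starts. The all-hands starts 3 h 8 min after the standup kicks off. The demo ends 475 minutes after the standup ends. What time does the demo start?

The all-hands starts at 8:00 AM + 188 min = 11:08 AM.
The standup ends at 11:08 AM − 150 min = 8:38 AM.
The demo ends at 8:38 AM + 475 min = 4:33 PM.
The all-hands ends at 4:33 PM − 175 min = 1:38 PM.
The demo starts at 1:38 PM + 75 min = 2:53 PM.

2:53 PM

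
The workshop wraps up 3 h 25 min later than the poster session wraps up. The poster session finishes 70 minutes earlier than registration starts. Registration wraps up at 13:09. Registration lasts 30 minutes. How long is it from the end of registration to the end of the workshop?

105 minutes

Registration starts at 13:09 − 30 min = 12:39.
The poster session ends at 12:39 − 70 min = 11:29.
The workshop ends at 11:29 + 205 min = 14:54.
From 13:09 to 14:54 is 105 minutes.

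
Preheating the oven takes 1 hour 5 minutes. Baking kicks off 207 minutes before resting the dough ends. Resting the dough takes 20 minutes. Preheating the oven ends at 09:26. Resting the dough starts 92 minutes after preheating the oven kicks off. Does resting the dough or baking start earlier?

baking

Preheating the oven starts at 09:26 − 65 min = 08:21.
Resting the dough starts at 08:21 + 92 min = 09:53.
Resting the dough ends at 09:53 + 20 min = 10:13.
Baking starts at 10:13 − 207 min = 06:46.
Resting the dough starts at 09:53 and baking starts at 06:46, so baking is first.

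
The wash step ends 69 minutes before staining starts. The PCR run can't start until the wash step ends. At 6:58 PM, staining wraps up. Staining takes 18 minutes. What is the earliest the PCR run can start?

5:31 PM

Staining starts at 6:58 PM − 18 min = 6:40 PM.
The wash step ends at 6:40 PM − 69 min = 5:31 PM.
The PCR run is bounded by the wash step, so the earliest it can start is 5:31 PM.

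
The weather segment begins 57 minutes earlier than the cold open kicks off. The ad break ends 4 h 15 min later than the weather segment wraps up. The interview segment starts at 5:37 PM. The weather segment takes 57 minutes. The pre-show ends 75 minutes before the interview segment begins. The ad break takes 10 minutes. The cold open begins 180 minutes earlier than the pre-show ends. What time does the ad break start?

5:27 PM

The pre-show ends at 5:37 PM − 75 min = 4:22 PM.
The cold open starts at 4:22 PM − 180 min = 1:22 PM.
The weather segment starts at 1:22 PM − 57 min = 12:25 PM.
The weather segment ends at 12:25 PM + 57 min = 1:22 PM.
The ad break ends at 1:22 PM + 255 min = 5:37 PM.
The ad break starts at 5:37 PM − 10 min = 5:27 PM.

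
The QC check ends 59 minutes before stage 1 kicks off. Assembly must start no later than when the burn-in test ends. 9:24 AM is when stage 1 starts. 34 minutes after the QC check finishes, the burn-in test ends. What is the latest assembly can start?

8:59 AM

The QC check ends at 9:24 AM − 59 min = 8:25 AM.
The burn-in test ends at 8:25 AM + 34 min = 8:59 AM.
Assembly is bounded by the burn-in test, so the latest it can start is 8:59 AM.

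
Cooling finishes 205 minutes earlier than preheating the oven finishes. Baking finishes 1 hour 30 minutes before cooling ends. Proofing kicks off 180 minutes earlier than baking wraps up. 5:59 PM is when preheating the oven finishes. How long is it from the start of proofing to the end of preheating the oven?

Cooling ends at 5:59 PM − 205 min = 2:34 PM.
Baking ends at 2:34 PM − 90 min = 1:04 PM.
Proofing starts at 1:04 PM − 180 min = 10:04 AM.
From 10:04 AM to 5:59 PM is 7 hours 55 minutes.

7 hours 55 minutes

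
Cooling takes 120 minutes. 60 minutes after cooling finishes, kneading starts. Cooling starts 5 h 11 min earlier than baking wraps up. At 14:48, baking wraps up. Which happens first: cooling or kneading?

Cooling starts at 14:48 − 311 min = 09:37.
Cooling ends at 09:37 + 120 min = 11:37.
Kneading starts at 11:37 + 60 min = 12:37.
Cooling starts at 09:37 and kneading starts at 12:37, so cooling is first.

cooling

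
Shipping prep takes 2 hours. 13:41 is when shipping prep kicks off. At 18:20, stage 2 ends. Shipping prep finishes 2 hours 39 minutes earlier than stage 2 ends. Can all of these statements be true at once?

Yes

Shipping prep ends at 18:20 − 159 min = 15:41.
Shipping prep starts at 15:41 − 120 min = 13:41.
That matches the stated 13:41, so the schedule is consistent.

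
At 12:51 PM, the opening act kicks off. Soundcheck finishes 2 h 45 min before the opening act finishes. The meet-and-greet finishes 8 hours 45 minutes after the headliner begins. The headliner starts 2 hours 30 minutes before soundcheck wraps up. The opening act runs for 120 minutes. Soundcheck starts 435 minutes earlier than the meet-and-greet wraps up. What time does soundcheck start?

11:06 AM

The opening act ends at 12:51 PM + 120 min = 2:51 PM.
Soundcheck ends at 2:51 PM − 165 min = 12:06 PM.
The headliner starts at 12:06 PM − 150 min = 9:36 AM.
The meet-and-greet ends at 9:36 AM + 525 min = 6:21 PM.
Soundcheck starts at 6:21 PM − 435 min = 11:06 AM.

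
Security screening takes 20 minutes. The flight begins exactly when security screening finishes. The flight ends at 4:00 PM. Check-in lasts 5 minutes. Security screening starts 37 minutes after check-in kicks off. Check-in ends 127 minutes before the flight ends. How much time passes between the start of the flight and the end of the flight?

75 minutes

Check-in ends at 4:00 PM − 127 min = 1:53 PM.
Check-in starts at 1:53 PM − 5 min = 1:48 PM.
Security screening starts at 1:48 PM + 37 min = 2:25 PM.
Security screening ends at 2:25 PM + 20 min = 2:45 PM.
So the flight starts at 2:45 PM.
From 2:45 PM to 4:00 PM is 75 minutes.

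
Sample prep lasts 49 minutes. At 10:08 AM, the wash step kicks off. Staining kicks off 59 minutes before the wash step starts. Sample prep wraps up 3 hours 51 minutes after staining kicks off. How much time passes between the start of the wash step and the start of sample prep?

Staining starts at 10:08 AM − 59 min = 9:09 AM.
Sample prep ends at 9:09 AM + 231 min = 1:00 PM.
Sample prep starts at 1:00 PM − 49 min = 12:11 PM.
From 10:08 AM to 12:11 PM is 2 h 3 min.

2 h 3 min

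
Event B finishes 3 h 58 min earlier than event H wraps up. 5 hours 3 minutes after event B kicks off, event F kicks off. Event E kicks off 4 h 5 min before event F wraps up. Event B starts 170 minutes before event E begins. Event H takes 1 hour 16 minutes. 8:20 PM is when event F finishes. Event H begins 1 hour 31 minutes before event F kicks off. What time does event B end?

Event E starts at 8:20 PM − 245 min = 4:15 PM.
Event B starts at 4:15 PM − 170 min = 1:25 PM.
Event F starts at 1:25 PM + 303 min = 6:28 PM.
Event H starts at 6:28 PM − 91 min = 4:57 PM.
Event H ends at 4:57 PM + 76 min = 6:13 PM.
Event B ends at 6:13 PM − 238 min = 2:15 PM.

2:15 PM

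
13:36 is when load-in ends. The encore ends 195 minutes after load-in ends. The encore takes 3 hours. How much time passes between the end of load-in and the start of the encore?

The encore ends at 13:36 + 195 min = 16:51.
The encore starts at 16:51 − 180 min = 13:51.
From 13:36 to 13:51 is 15 minutes.

15 minutes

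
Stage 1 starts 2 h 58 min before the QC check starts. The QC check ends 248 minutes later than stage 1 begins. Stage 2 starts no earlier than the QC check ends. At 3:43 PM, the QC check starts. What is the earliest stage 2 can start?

4:53 PM

Stage 1 starts at 3:43 PM − 178 min = 12:45 PM.
The QC check ends at 12:45 PM + 248 min = 4:53 PM.
Stage 2 is bounded by the QC check, so the earliest it can start is 4:53 PM.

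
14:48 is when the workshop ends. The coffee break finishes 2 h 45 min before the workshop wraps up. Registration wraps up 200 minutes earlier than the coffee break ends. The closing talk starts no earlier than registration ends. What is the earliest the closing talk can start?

08:43

The coffee break ends at 14:48 − 165 min = 12:03.
Registration ends at 12:03 − 200 min = 08:43.
The closing talk is bounded by registration, so the earliest it can start is 08:43.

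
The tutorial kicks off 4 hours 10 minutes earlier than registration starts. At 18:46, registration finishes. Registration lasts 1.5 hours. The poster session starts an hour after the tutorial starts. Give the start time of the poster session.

14:06

Registration starts at 18:46 − 90 min = 17:16.
The tutorial starts at 17:16 − 250 min = 13:06.
The poster session starts at 13:06 + 60 min = 14:06.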